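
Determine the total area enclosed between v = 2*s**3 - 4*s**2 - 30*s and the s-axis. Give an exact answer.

The curve meets the s-axis where 2*s**3 - 4*s**2 - 30*s = 0, i.e. 2*s*(s - 5)*(s + 3) = 0, at s = -3, 0, 5.
On [-3, 0] the curve lies above the axis; ∫[-3,0] (2*s**3 - 4*s**2 - 30*s) ds = 117/2, giving area 117/2.
On [0, 5] the curve lies below the axis; ∫[0,5] (2*s**3 - 4*s**2 - 30*s) ds = -1375/6, giving area 1375/6.
Total area = 117/2 + 1375/6 = 863/3.

863/3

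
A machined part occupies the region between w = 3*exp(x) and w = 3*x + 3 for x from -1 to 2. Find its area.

On [-1, 2], (3*exp(x)) - (3*x + 3) = -3*x + 3*exp(x) - 3 is ≥ 0 throughout, so the area is a single integral of |-3*x + 3*exp(x) - 3|.
∫[-1,2] (-3*x + 3*exp(x) - 3) dx = -27/2 - 3*exp(-1) + 3*exp(2).

-27/2 - 3*exp(-1) + 3*exp(2)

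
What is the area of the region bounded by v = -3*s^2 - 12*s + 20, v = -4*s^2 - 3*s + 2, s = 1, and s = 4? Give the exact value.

The difference (-3*s^2 - 12*s + 20) - (-4*s^2 - 3*s + 2) = s^2 - 9*s + 18 changes sign at s = 3 inside [1, 4], so split the integral there.
∫[1,3] (s^2 - 9*s + 18) ds = 26/3.
∫[3,4] (s^2 - 9*s + 18) ds = -7/6; the area of that piece is 7/6.
Total area = 26/3 + 7/6 = 59/6.

59/6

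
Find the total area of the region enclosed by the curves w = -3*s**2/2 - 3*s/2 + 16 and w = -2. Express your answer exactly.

Set the curves equal: -3*s**2/2 - 3*s/2 + 16 = -2, so -3*s**2/2 - 3*s/2 + 18 = 0, which factors as -3*(s - 3)*(s + 4)/2 = 0. The curves meet at s = -4, 3.
On [-4, 3], w = -3*s**2/2 - 3*s/2 + 16 is on top; that piece has area ∫[-4,3] (-3*s**2/2 - 3*s/2 + 18) ds = 343/4.

343/4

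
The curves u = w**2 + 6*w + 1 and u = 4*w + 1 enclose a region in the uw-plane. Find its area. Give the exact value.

Both boundary curves give u as a function of w, so integrate with respect to w. Setting them equal: w**2 + 2*w = 0, i.e. w*(w + 2) = 0, so they meet at w = -2, 0.
For w in [-2, 0], u = w**2 + 6*w + 1 is on the left; area = ∫[-2,0] (-(w**2 + 2*w)) dw = 4/3.

4/3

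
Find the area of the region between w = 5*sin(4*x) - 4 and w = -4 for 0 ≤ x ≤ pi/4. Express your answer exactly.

On [0, pi/4], (5*sin(4*x) - 4) - (-4) = 5*sin(4*x) is ≥ 0 throughout, so the area is a single integral of |5*sin(4*x)|.
∫[0,pi/4] (5*sin(4*x)) dx = 5/2.

5/2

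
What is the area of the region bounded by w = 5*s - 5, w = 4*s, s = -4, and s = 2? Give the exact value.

36

On [-4, 2], (5*s - 5) - (4*s) = s - 5 is ≤ 0 throughout, so the area is a single integral of |s - 5|.
∫[-4,2] (s - 5) ds = -36; the area of that piece is 36.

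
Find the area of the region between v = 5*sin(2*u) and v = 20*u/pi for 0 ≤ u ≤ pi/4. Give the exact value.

5/2 - 5*pi/8

On [0, pi/4], (5*sin(2*u)) - (20*u/pi) = -20*u/pi + 5*sin(2*u) is ≥ 0 throughout, so the area is a single integral of |-20*u/pi + 5*sin(2*u)|.
∫[0,pi/4] (-20*u/pi + 5*sin(2*u)) du = 5/2 - 5*pi/8.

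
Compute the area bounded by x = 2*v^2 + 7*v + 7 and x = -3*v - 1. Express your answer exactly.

9

Both boundary curves give x as a function of v, so integrate with respect to v. Setting them equal: 2*v^2 + 10*v + 8 = 0, i.e. 2*(v + 1)*(v + 4) = 0, so they meet at v = -4, -1.
For v in [-4, -1], x = 2*v^2 + 7*v + 7 is on the left; area = ∫[-4,-1] (-(2*v^2 + 10*v + 8)) dv = 9.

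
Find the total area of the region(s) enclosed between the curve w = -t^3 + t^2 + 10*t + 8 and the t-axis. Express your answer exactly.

The curve meets the t-axis where -t^3 + t^2 + 10*t + 8 = 0, i.e. -(t - 4)*(t + 1)*(t + 2) = 0, at t = -2, -1, 4.
On [-2, -1] the curve lies below the axis; ∫[-2,-1] (-t^3 + t^2 + 10*t + 8) dt = -11/12, giving area 11/12.
On [-1, 4] the curve lies above the axis; ∫[-1,4] (-t^3 + t^2 + 10*t + 8) dt = 875/12, giving area 875/12.
Total area = 11/12 + 875/12 = 443/6.

443/6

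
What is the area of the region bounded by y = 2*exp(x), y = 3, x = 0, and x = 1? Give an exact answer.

The difference (2*exp(x)) - (3) = 2*exp(x) - 3 changes sign at x = log(3/2) inside [0, 1], so split the integral there.
∫[0,log(3/2)] (2*exp(x) - 3) dx = log(8/27) + 1; the area of that piece is -1 + log(27/8).
∫[log(3/2),1] (2*exp(x) - 3) dx = -6 - 3*log(2) + 3*log(3) + 2*exp(1).
Total area = (-1 + log(27/8)) + (-6 - 3*log(2) + 3*log(3) + 2*exp(1)) = -7 - 6*log(2) + 2*exp(1) + 6*log(3).

-7 - 6*log(2) + 2*exp(1) + 6*log(3)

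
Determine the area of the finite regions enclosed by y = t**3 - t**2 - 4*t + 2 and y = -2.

71/6

Set the curves equal: t**3 - t**2 - 4*t + 2 = -2, so t**3 - t**2 - 4*t + 4 = 0, which factors as (t - 2)*(t - 1)*(t + 2) = 0. The curves meet at t = -2, 1, 2.
On [-2, 1], y = t**3 - t**2 - 4*t + 2 is on top; that piece has area ∫[-2,1] (t**3 - t**2 - 4*t + 4) dt = 45/4.
On [1, 2], y = -2 is on top; that piece has area ∫[1,2] (-(t**3 - t**2 - 4*t + 4)) dt = 7/12.
Total enclosed area = 45/4 + 7/12 = 71/6.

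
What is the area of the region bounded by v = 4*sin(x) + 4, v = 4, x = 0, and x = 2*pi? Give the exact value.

16

The difference (4*sin(x) + 4) - (4) = 4*sin(x) changes sign at x = pi inside [0, 2*pi], so split the integral there.
∫[0,pi] (4*sin(x)) dx = 8.
∫[pi,2*pi] (4*sin(x)) dx = -8; the area of that piece is 8.
Total area = 8 + 8 = 16.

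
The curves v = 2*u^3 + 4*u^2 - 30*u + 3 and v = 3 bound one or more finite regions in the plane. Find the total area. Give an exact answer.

863/3

Set the curves equal: 2*u^3 + 4*u^2 - 30*u + 3 = 3, so 2*u^3 + 4*u^2 - 30*u = 0, which factors as 2*u*(u - 3)*(u + 5) = 0. The curves meet at u = -5, 0, 3.
On [-5, 0], v = 2*u^3 + 4*u^2 - 30*u + 3 is on top; that piece has area ∫[-5,0] (2*u^3 + 4*u^2 - 30*u) du = 1375/6.
On [0, 3], v = 3 is on top; that piece has area ∫[0,3] (-(2*u^3 + 4*u^2 - 30*u)) du = 117/2.
Total enclosed area = 1375/6 + 117/2 = 863/3.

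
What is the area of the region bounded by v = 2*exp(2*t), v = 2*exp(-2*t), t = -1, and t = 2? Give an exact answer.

-4 + exp(-4) + exp(-2) + exp(2) + exp(4)

The difference (2*exp(2*t)) - (2*exp(-2*t)) = 2*exp(2*t) - 2*exp(-2*t) changes sign at t = 0 inside [-1, 2], so split the integral there.
∫[-1,0] (2*exp(2*t) - 2*exp(-2*t)) dt = -exp(2) - exp(-2) + 2; the area of that piece is -2 + exp(-2) + exp(2).
∫[0,2] (2*exp(2*t) - 2*exp(-2*t)) dt = -2 + exp(-4) + exp(4).
Total area = (-2 + exp(-2) + exp(2)) + (-2 + exp(-4) + exp(4)) = -4 + exp(-4) + exp(-2) + exp(2) + exp(4).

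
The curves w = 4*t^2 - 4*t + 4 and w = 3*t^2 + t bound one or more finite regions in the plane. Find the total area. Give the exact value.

9/2

Set the curves equal: 4*t^2 - 4*t + 4 = 3*t^2 + t, so t^2 - 5*t + 4 = 0, which factors as (t - 4)*(t - 1) = 0. The curves meet at t = 1, 4.
On [1, 4], w = 3*t^2 + t is on top; that piece has area ∫[1,4] (-(t^2 - 5*t + 4)) dt = 9/2.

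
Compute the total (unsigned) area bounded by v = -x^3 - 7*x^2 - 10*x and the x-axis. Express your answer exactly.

253/12

The curve meets the x-axis where -x^3 - 7*x^2 - 10*x = 0, i.e. -x*(x + 2)*(x + 5) = 0, at x = -5, -2, 0.
On [-5, -2] the curve lies below the axis; ∫[-5,-2] (-x^3 - 7*x^2 - 10*x) dx = -63/4, giving area 63/4.
On [-2, 0] the curve lies above the axis; ∫[-2,0] (-x^3 - 7*x^2 - 10*x) dx = 16/3, giving area 16/3.
Total area = 63/4 + 16/3 = 253/12.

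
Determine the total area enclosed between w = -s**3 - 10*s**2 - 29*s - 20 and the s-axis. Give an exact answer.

71/6

The curve meets the s-axis where -s**3 - 10*s**2 - 29*s - 20 = 0, i.e. -(s + 1)*(s + 4)*(s + 5) = 0, at s = -5, -4, -1.
On [-5, -4] the curve lies below the axis; ∫[-5,-4] (-s**3 - 10*s**2 - 29*s - 20) ds = -7/12, giving area 7/12.
On [-4, -1] the curve lies above the axis; ∫[-4,-1] (-s**3 - 10*s**2 - 29*s - 20) ds = 45/4, giving area 45/4.
Total area = 7/12 + 45/4 = 71/6.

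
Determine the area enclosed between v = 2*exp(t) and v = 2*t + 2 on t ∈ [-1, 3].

On [-1, 3], (2*exp(t)) - (2*t + 2) = -2*t + 2*exp(t) - 2 is ≥ 0 throughout, so the area is a single integral of |-2*t + 2*exp(t) - 2|.
∫[-1,3] (-2*t + 2*exp(t) - 2) dt = -16 - 2*exp(-1) + 2*exp(3).

-16 - 2*exp(-1) + 2*exp(3)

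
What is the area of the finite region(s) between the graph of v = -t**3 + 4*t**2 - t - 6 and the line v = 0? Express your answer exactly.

The curve meets the t-axis where -t**3 + 4*t**2 - t - 6 = 0, i.e. -(t - 3)*(t - 2)*(t + 1) = 0, at t = -1, 2, 3.
On [-1, 2] the curve lies below the axis; ∫[-1,2] (-t**3 + 4*t**2 - t - 6) dt = -45/4, giving area 45/4.
On [2, 3] the curve lies above the axis; ∫[2,3] (-t**3 + 4*t**2 - t - 6) dt = 7/12, giving area 7/12.
Total area = 45/4 + 7/12 = 71/6.

71/6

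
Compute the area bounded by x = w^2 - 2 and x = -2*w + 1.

32/3

Both boundary curves give x as a function of w, so integrate with respect to w. Setting them equal: w^2 + 2*w - 3 = 0, i.e. (w - 1)*(w + 3) = 0, so they meet at w = -3, 1.
For w in [-3, 1], x = w^2 - 2 is on the left; area = ∫[-3,1] (-(w^2 + 2*w - 3)) dw = 32/3.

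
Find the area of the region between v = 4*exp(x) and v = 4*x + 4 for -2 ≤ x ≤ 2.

On [-2, 2], (4*exp(x)) - (4*x + 4) = -4*x + 4*exp(x) - 4 is ≥ 0 throughout, so the area is a single integral of |-4*x + 4*exp(x) - 4|.
∫[-2,2] (-4*x + 4*exp(x) - 4) dx = -16 - 4*exp(-2) + 4*exp(2).

-16 - 4*exp(-2) + 4*exp(2)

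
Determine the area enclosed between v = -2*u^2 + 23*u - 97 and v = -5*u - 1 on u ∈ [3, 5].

100/3

On [3, 5], (-2*u^2 + 23*u - 97) - (-5*u - 1) = -2*u^2 + 28*u - 96 is ≤ 0 throughout, so the area is a single integral of |-2*u^2 + 28*u - 96|.
∫[3,5] (-2*u^2 + 28*u - 96) du = -100/3; the area of that piece is 100/3.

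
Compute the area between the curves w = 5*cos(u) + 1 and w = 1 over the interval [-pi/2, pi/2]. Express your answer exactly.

On [-pi/2, pi/2], (5*cos(u) + 1) - (1) = 5*cos(u) is ≥ 0 throughout, so the area is a single integral of |5*cos(u)|.
∫[-pi/2,pi/2] (5*cos(u)) du = 10.

10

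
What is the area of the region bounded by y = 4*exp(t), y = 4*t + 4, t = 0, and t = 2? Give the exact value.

-20 + 4*exp(2)

On [0, 2], (4*exp(t)) - (4*t + 4) = -4*t + 4*exp(t) - 4 is ≥ 0 throughout, so the area is a single integral of |-4*t + 4*exp(t) - 4|.
∫[0,2] (-4*t + 4*exp(t) - 4) dt = -20 + 4*exp(2).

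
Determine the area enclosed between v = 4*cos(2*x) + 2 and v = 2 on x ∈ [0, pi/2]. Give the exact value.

The difference (4*cos(2*x) + 2) - (2) = 4*cos(2*x) changes sign at x = pi/4 inside [0, pi/2], so split the integral there.
∫[0,pi/4] (4*cos(2*x)) dx = 2.
∫[pi/4,pi/2] (4*cos(2*x)) dx = -2; the area of that piece is 2.
Total area = 2 + 2 = 4.

4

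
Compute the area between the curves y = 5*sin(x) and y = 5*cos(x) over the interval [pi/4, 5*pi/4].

10*sqrt(2)

On [pi/4, 5*pi/4], (5*sin(x)) - (5*cos(x)) = 5*sin(x) - 5*cos(x) is ≥ 0 throughout, so the area is a single integral of |5*sin(x) - 5*cos(x)|.
∫[pi/4,5*pi/4] (5*sin(x) - 5*cos(x)) dx = 10*sqrt(2).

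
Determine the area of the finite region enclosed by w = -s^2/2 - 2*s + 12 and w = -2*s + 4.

Set the curves equal: -s^2/2 - 2*s + 12 = -2*s + 4, so -s^2/2 + 8 = 0, which factors as -(s - 4)*(s + 4)/2 = 0. The curves meet at s = -4, 4.
On [-4, 4], w = -s^2/2 - 2*s + 12 is on top; that piece has area ∫[-4,4] (-s^2/2 + 8) ds = 128/3.

128/3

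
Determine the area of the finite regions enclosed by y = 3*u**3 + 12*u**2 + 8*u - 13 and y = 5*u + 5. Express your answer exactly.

71/2

Set the curves equal: 3*u**3 + 12*u**2 + 8*u - 13 = 5*u + 5, so 3*u**3 + 12*u**2 + 3*u - 18 = 0, which factors as 3*(u - 1)*(u + 2)*(u + 3) = 0. The curves meet at u = -3, -2, 1.
On [-3, -2], y = 3*u**3 + 12*u**2 + 8*u - 13 is on top; that piece has area ∫[-3,-2] (3*u**3 + 12*u**2 + 3*u - 18) du = 7/4.
On [-2, 1], y = 5*u + 5 is on top; that piece has area ∫[-2,1] (-(3*u**3 + 12*u**2 + 3*u - 18)) du = 135/4.
Total enclosed area = 7/4 + 135/4 = 71/2.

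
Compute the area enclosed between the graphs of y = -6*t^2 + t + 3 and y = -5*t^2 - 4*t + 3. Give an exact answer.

125/6

Set the curves equal: -6*t^2 + t + 3 = -5*t^2 - 4*t + 3, so -t^2 + 5*t = 0, which factors as -t*(t - 5) = 0. The curves meet at t = 0, 5.
On [0, 5], y = -6*t^2 + t + 3 is on top; that piece has area ∫[0,5] (-t^2 + 5*t) dt = 125/6.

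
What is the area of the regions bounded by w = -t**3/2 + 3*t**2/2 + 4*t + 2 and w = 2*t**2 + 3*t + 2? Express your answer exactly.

Set the curves equal: -t**3/2 + 3*t**2/2 + 4*t + 2 = 2*t**2 + 3*t + 2, so -t**3/2 - t**2/2 + t = 0, which factors as -t*(t - 1)*(t + 2)/2 = 0. The curves meet at t = -2, 0, 1.
On [-2, 0], w = 2*t**2 + 3*t + 2 is on top; that piece has area ∫[-2,0] (-(-t**3/2 - t**2/2 + t)) dt = 4/3.
On [0, 1], w = -t**3/2 + 3*t**2/2 + 4*t + 2 is on top; that piece has area ∫[0,1] (-t**3/2 - t**2/2 + t) dt = 5/24.
Total enclosed area = 4/3 + 5/24 = 37/24.

37/24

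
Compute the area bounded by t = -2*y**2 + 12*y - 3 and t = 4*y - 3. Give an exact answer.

64/3

Both boundary curves give t as a function of y, so integrate with respect to y. Setting them equal: -2*y**2 + 8*y = 0, i.e. -2*y*(y - 4) = 0, so they meet at y = 0, 4.
For y in [0, 4], t = -2*y**2 + 12*y - 3 is on the right; area = ∫[0,4] (-2*y**2 + 8*y) dy = 64/3.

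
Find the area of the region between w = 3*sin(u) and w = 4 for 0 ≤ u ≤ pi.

-6 + 4*pi

On [0, pi], (3*sin(u)) - (4) = 3*sin(u) - 4 is ≤ 0 throughout, so the area is a single integral of |3*sin(u) - 4|.
∫[0,pi] (3*sin(u) - 4) du = 6 - 4*pi; the area of that piece is -6 + 4*pi.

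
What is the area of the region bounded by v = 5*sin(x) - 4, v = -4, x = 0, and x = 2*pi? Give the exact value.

The difference (5*sin(x) - 4) - (-4) = 5*sin(x) changes sign at x = pi inside [0, 2*pi], so split the integral there.
∫[0,pi] (5*sin(x)) dx = 10.
∫[pi,2*pi] (5*sin(x)) dx = -10; the area of that piece is 10.
Total area = 10 + 10 = 20.

20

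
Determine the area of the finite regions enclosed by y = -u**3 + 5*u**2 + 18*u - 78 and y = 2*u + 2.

5137/12

Set the curves equal: -u**3 + 5*u**2 + 18*u - 78 = 2*u + 2, so -u**3 + 5*u**2 + 16*u - 80 = 0, which factors as -(u - 5)*(u - 4)*(u + 4) = 0. The curves meet at u = -4, 4, 5.
On [-4, 4], y = 2*u + 2 is on top; that piece has area ∫[-4,4] (-(-u**3 + 5*u**2 + 16*u - 80)) du = 1280/3.
On [4, 5], y = -u**3 + 5*u**2 + 18*u - 78 is on top; that piece has area ∫[4,5] (-u**3 + 5*u**2 + 16*u - 80) du = 17/12.
Total enclosed area = 1280/3 + 17/12 = 5137/12.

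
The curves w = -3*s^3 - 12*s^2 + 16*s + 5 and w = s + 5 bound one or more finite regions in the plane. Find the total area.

Set the curves equal: -3*s^3 - 12*s^2 + 16*s + 5 = s + 5, so -3*s^3 - 12*s^2 + 15*s = 0, which factors as -3*s*(s - 1)*(s + 5) = 0. The curves meet at s = -5, 0, 1.
On [-5, 0], w = s + 5 is on top; that piece has area ∫[-5,0] (-(-3*s^3 - 12*s^2 + 15*s)) ds = 875/4.
On [0, 1], w = -3*s^3 - 12*s^2 + 16*s + 5 is on top; that piece has area ∫[0,1] (-3*s^3 - 12*s^2 + 15*s) ds = 11/4.
Total enclosed area = 875/4 + 11/4 = 443/2.

443/2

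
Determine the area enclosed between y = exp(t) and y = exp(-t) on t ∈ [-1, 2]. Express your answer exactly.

The difference (exp(t)) - (exp(-t)) = exp(t) - exp(-t) changes sign at t = 0 inside [-1, 2], so split the integral there.
∫[-1,0] (exp(t) - exp(-t)) dt = -exp(1) - exp(-1) + 2; the area of that piece is -2 + exp(-1) + exp(1).
∫[0,2] (exp(t) - exp(-t)) dt = -2 + exp(-2) + exp(2).
Total area = (-2 + exp(-1) + exp(1)) + (-2 + exp(-2) + exp(2)) = -4 + exp(-2) + exp(-1) + exp(1) + exp(2).

-4 + exp(-2) + exp(-1) + exp(1) + exp(2)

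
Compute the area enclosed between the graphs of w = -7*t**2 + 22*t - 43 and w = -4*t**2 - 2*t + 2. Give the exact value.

Set the curves equal: -7*t**2 + 22*t - 43 = -4*t**2 - 2*t + 2, so -3*t**2 + 24*t - 45 = 0, which factors as -3*(t - 5)*(t - 3) = 0. The curves meet at t = 3, 5.
On [3, 5], w = -7*t**2 + 22*t - 43 is on top; that piece has area ∫[3,5] (-3*t**2 + 24*t - 45) dt = 4.

4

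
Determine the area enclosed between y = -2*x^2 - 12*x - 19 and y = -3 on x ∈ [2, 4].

424/3

On [2, 4], (-2*x^2 - 12*x - 19) - (-3) = -2*x^2 - 12*x - 16 is ≤ 0 throughout, so the area is a single integral of |-2*x^2 - 12*x - 16|.
∫[2,4] (-2*x^2 - 12*x - 16) dx = -424/3; the area of that piece is 424/3.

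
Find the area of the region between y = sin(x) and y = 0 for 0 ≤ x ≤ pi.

2

On [0, pi], (sin(x)) - (0) = sin(x) is ≥ 0 throughout, so the area is a single integral of |sin(x)|.
∫[0,pi] (sin(x)) dx = 2.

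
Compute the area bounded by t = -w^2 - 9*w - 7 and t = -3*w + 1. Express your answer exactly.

Both boundary curves give t as a function of w, so integrate with respect to w. Setting them equal: -w^2 - 6*w - 8 = 0, i.e. -(w + 2)*(w + 4) = 0, so they meet at w = -4, -2.
For w in [-4, -2], t = -w^2 - 9*w - 7 is on the right; area = ∫[-4,-2] (-w^2 - 6*w - 8) dw = 4/3.

4/3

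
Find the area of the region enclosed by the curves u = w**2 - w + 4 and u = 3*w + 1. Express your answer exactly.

Both boundary curves give u as a function of w, so integrate with respect to w. Setting them equal: w**2 - 4*w + 3 = 0, i.e. (w - 3)*(w - 1) = 0, so they meet at w = 1, 3.
For w in [1, 3], u = w**2 - w + 4 is on the left; area = ∫[1,3] (-(w**2 - 4*w + 3)) dw = 4/3.

4/3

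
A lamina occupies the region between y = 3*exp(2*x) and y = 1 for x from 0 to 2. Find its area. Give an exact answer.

-7/2 + 3*exp(4)/2

On [0, 2], (3*exp(2*x)) - (1) = 3*exp(2*x) - 1 is ≥ 0 throughout, so the area is a single integral of |3*exp(2*x) - 1|.
∫[0,2] (3*exp(2*x) - 1) dx = -7/2 + 3*exp(4)/2.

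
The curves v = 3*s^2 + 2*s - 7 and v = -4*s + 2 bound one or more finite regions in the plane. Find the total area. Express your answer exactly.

Set the curves equal: 3*s^2 + 2*s - 7 = -4*s + 2, so 3*s^2 + 6*s - 9 = 0, which factors as 3*(s - 1)*(s + 3) = 0. The curves meet at s = -3, 1.
On [-3, 1], v = -4*s + 2 is on top; that piece has area ∫[-3,1] (-(3*s^2 + 6*s - 9)) ds = 32.

32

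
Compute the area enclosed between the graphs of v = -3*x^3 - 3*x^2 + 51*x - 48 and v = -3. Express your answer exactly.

568

Set the curves equal: -3*x^3 - 3*x^2 + 51*x - 48 = -3, so -3*x^3 - 3*x^2 + 51*x - 45 = 0, which factors as -3*(x - 3)*(x - 1)*(x + 5) = 0. The curves meet at x = -5, 1, 3.
On [-5, 1], v = -3 is on top; that piece has area ∫[-5,1] (-(-3*x^3 - 3*x^2 + 51*x - 45)) dx = 540.
On [1, 3], v = -3*x^3 - 3*x^2 + 51*x - 48 is on top; that piece has area ∫[1,3] (-3*x^3 - 3*x^2 + 51*x - 45) dx = 28.
Total enclosed area = 540 + 28 = 568.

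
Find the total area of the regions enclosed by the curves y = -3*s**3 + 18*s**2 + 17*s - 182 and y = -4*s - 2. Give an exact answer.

1551/2

Set the curves equal: -3*s**3 + 18*s**2 + 17*s - 182 = -4*s - 2, so -3*s**3 + 18*s**2 + 21*s - 180 = 0, which factors as -3*(s - 5)*(s - 4)*(s + 3) = 0. The curves meet at s = -3, 4, 5.
On [-3, 4], y = -4*s - 2 is on top; that piece has area ∫[-3,4] (-(-3*s**3 + 18*s**2 + 21*s - 180)) ds = 3087/4.
On [4, 5], y = -3*s**3 + 18*s**2 + 17*s - 182 is on top; that piece has area ∫[4,5] (-3*s**3 + 18*s**2 + 21*s - 180) ds = 15/4.
Total enclosed area = 3087/4 + 15/4 = 1551/2.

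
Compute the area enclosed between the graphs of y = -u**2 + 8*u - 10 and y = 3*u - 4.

1/6

Set the curves equal: -u**2 + 8*u - 10 = 3*u - 4, so -u**2 + 5*u - 6 = 0, which factors as -(u - 3)*(u - 2) = 0. The curves meet at u = 2, 3.
On [2, 3], y = -u**2 + 8*u - 10 is on top; that piece has area ∫[2,3] (-u**2 + 5*u - 6) du = 1/6.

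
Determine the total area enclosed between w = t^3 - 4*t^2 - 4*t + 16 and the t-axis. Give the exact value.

148/3

The curve meets the t-axis where t^3 - 4*t^2 - 4*t + 16 = 0, i.e. (t - 4)*(t - 2)*(t + 2) = 0, at t = -2, 2, 4.
On [-2, 2] the curve lies above the axis; ∫[-2,2] (t^3 - 4*t^2 - 4*t + 16) dt = 128/3, giving area 128/3.
On [2, 4] the curve lies below the axis; ∫[2,4] (t^3 - 4*t^2 - 4*t + 16) dt = -20/3, giving area 20/3.
Total area = 128/3 + 20/3 = 148/3.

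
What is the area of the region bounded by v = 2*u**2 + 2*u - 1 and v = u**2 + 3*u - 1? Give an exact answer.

Set the curves equal: 2*u**2 + 2*u - 1 = u**2 + 3*u - 1, so u**2 - u = 0, which factors as u*(u - 1) = 0. The curves meet at u = 0, 1.
On [0, 1], v = u**2 + 3*u - 1 is on top; that piece has area ∫[0,1] (-(u**2 - u)) du = 1/6.

1/6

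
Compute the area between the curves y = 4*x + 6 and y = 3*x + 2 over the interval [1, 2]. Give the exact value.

On [1, 2], (4*x + 6) - (3*x + 2) = x + 4 is ≥ 0 throughout, so the area is a single integral of |x + 4|.
∫[1,2] (x + 4) dx = 11/2.

11/2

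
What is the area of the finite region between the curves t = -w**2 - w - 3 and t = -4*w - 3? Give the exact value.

9/2

Both boundary curves give t as a function of w, so integrate with respect to w. Setting them equal: -w**2 + 3*w = 0, i.e. -w*(w - 3) = 0, so they meet at w = 0, 3.
For w in [0, 3], t = -w**2 - w - 3 is on the right; area = ∫[0,3] (-w**2 + 3*w) dw = 9/2.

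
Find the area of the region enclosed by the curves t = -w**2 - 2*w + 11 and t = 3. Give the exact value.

Both boundary curves give t as a function of w, so integrate with respect to w. Setting them equal: -w**2 - 2*w + 8 = 0, i.e. -(w - 2)*(w + 4) = 0, so they meet at w = -4, 2.
For w in [-4, 2], t = -w**2 - 2*w + 11 is on the right; area = ∫[-4,2] (-w**2 - 2*w + 8) dw = 36.

36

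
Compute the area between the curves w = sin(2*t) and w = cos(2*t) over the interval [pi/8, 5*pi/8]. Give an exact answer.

On [pi/8, 5*pi/8], (sin(2*t)) - (cos(2*t)) = sin(2*t) - cos(2*t) is ≥ 0 throughout, so the area is a single integral of |sin(2*t) - cos(2*t)|.
∫[pi/8,5*pi/8] (sin(2*t) - cos(2*t)) dt = sqrt(2).

sqrt(2)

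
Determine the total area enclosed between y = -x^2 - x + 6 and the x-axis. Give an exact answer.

125/6

The curve meets the x-axis where -x^2 - x + 6 = 0, i.e. -(x - 2)*(x + 3) = 0, at x = -3, 2.
On [-3, 2] the curve lies above the axis; ∫[-3,2] (-x^2 - x + 6) dx = 125/6, giving area 125/6.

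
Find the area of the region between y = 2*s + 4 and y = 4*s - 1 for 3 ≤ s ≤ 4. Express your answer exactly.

2

On [3, 4], (2*s + 4) - (4*s - 1) = -2*s + 5 is ≤ 0 throughout, so the area is a single integral of |-2*s + 5|.
∫[3,4] (-2*s + 5) ds = -2; the area of that piece is 2.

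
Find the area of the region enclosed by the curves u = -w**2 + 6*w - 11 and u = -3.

4/3

Both boundary curves give u as a function of w, so integrate with respect to w. Setting them equal: -w**2 + 6*w - 8 = 0, i.e. -(w - 4)*(w - 2) = 0, so they meet at w = 2, 4.
For w in [2, 4], u = -w**2 + 6*w - 11 is on the right; area = ∫[2,4] (-w**2 + 6*w - 8) dw = 4/3.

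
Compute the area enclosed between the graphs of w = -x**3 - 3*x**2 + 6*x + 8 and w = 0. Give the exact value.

81/2

Set the curves equal: -x**3 - 3*x**2 + 6*x + 8 = 0, so -x**3 - 3*x**2 + 6*x + 8 = 0, which factors as -(x - 2)*(x + 1)*(x + 4) = 0. The curves meet at x = -4, -1, 2.
On [-4, -1], w = 0 is on top; that piece has area ∫[-4,-1] (-(-x**3 - 3*x**2 + 6*x + 8)) dx = 81/4.
On [-1, 2], w = -x**3 - 3*x**2 + 6*x + 8 is on top; that piece has area ∫[-1,2] (-x**3 - 3*x**2 + 6*x + 8) dx = 81/4.
Total enclosed area = 81/4 + 81/4 = 81/2.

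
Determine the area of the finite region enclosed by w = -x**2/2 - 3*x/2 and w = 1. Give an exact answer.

Set the curves equal: -x**2/2 - 3*x/2 = 1, so -x**2/2 - 3*x/2 - 1 = 0, which factors as -(x + 1)*(x + 2)/2 = 0. The curves meet at x = -2, -1.
On [-2, -1], w = -x**2/2 - 3*x/2 is on top; that piece has area ∫[-2,-1] (-x**2/2 - 3*x/2 - 1) dx = 1/12.

1/12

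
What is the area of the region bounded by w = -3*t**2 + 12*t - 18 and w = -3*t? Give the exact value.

Set the curves equal: -3*t**2 + 12*t - 18 = -3*t, so -3*t**2 + 15*t - 18 = 0, which factors as -3*(t - 3)*(t - 2) = 0. The curves meet at t = 2, 3.
On [2, 3], w = -3*t**2 + 12*t - 18 is on top; that piece has area ∫[2,3] (-3*t**2 + 15*t - 18) dt = 1/2.

1/2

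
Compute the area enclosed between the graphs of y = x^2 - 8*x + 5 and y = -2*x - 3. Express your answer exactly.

4/3

Set the curves equal: x^2 - 8*x + 5 = -2*x - 3, so x^2 - 6*x + 8 = 0, which factors as (x - 4)*(x - 2) = 0. The curves meet at x = 2, 4.
On [2, 4], y = -2*x - 3 is on top; that piece has area ∫[2,4] (-(x^2 - 6*x + 8)) dx = 4/3.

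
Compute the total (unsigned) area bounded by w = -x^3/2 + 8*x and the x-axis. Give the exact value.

The curve meets the x-axis where -x^3/2 + 8*x = 0, i.e. -x*(x - 4)*(x + 4)/2 = 0, at x = -4, 0, 4.
On [-4, 0] the curve lies below the axis; ∫[-4,0] (-x^3/2 + 8*x) dx = -32, giving area 32.
On [0, 4] the curve lies above the axis; ∫[0,4] (-x^3/2 + 8*x) dx = 32, giving area 32.
Total area = 32 + 32 = 64.

64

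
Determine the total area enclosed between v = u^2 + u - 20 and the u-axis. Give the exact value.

243/2

The curve meets the u-axis where u^2 + u - 20 = 0, i.e. (u - 4)*(u + 5) = 0, at u = -5, 4.
On [-5, 4] the curve lies below the axis; ∫[-5,4] (u^2 + u - 20) du = -243/2, giving area 243/2.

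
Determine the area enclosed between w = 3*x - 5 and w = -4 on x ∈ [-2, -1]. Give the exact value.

11/2

On [-2, -1], (3*x - 5) - (-4) = 3*x - 1 is ≤ 0 throughout, so the area is a single integral of |3*x - 1|.
∫[-2,-1] (3*x - 1) dx = -11/2; the area of that piece is 11/2.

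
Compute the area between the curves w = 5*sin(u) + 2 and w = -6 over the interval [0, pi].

On [0, pi], (5*sin(u) + 2) - (-6) = 5*sin(u) + 8 is ≥ 0 throughout, so the area is a single integral of |5*sin(u) + 8|.
∫[0,pi] (5*sin(u) + 8) du = 10 + 8*pi.

10 + 8*pi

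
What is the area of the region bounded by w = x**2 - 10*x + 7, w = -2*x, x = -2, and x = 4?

54

The difference (x**2 - 10*x + 7) - (-2*x) = x**2 - 8*x + 7 changes sign at x = 1 inside [-2, 4], so split the integral there.
∫[-2,1] (x**2 - 8*x + 7) dx = 36.
∫[1,4] (x**2 - 8*x + 7) dx = -18; the area of that piece is 18.
Total area = 36 + 18 = 54.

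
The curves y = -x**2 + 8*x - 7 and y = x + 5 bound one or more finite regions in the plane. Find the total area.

Set the curves equal: -x**2 + 8*x - 7 = x + 5, so -x**2 + 7*x - 12 = 0, which factors as -(x - 4)*(x - 3) = 0. The curves meet at x = 3, 4.
On [3, 4], y = -x**2 + 8*x - 7 is on top; that piece has area ∫[3,4] (-x**2 + 7*x - 12) dx = 1/6.

1/6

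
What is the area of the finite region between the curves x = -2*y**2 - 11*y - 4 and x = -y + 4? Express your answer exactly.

Both boundary curves give x as a function of y, so integrate with respect to y. Setting them equal: -2*y**2 - 10*y - 8 = 0, i.e. -2*(y + 1)*(y + 4) = 0, so they meet at y = -4, -1.
For y in [-4, -1], x = -2*y**2 - 11*y - 4 is on the right; area = ∫[-4,-1] (-2*y**2 - 10*y - 8) dy = 9.

9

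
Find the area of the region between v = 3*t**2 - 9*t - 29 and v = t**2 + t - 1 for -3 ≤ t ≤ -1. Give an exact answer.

18

The difference (3*t**2 - 9*t - 29) - (t**2 + t - 1) = 2*t**2 - 10*t - 28 changes sign at t = -2 inside [-3, -1], so split the integral there.
∫[-3,-2] (2*t**2 - 10*t - 28) dt = 29/3.
∫[-2,-1] (2*t**2 - 10*t - 28) dt = -25/3; the area of that piece is 25/3.
Total area = 29/3 + 25/3 = 18.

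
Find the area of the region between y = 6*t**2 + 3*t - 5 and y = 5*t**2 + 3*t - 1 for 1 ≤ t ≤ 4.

The difference (6*t**2 + 3*t - 5) - (5*t**2 + 3*t - 1) = t**2 - 4 changes sign at t = 2 inside [1, 4], so split the integral there.
∫[1,2] (t**2 - 4) dt = -5/3; the area of that piece is 5/3.
∫[2,4] (t**2 - 4) dt = 32/3.
Total area = 5/3 + 32/3 = 37/3.

37/3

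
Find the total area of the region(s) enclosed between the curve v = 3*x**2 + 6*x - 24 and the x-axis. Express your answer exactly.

The curve meets the x-axis where 3*x**2 + 6*x - 24 = 0, i.e. 3*(x - 2)*(x + 4) = 0, at x = -4, 2.
On [-4, 2] the curve lies below the axis; ∫[-4,2] (3*x**2 + 6*x - 24) dx = -108, giving area 108.

108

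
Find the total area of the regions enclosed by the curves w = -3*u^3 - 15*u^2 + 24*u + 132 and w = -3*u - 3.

568

Set the curves equal: -3*u^3 - 15*u^2 + 24*u + 132 = -3*u - 3, so -3*u^3 - 15*u^2 + 27*u + 135 = 0, which factors as -3*(u - 3)*(u + 3)*(u + 5) = 0. The curves meet at u = -5, -3, 3.
On [-5, -3], w = -3*u - 3 is on top; that piece has area ∫[-5,-3] (-(-3*u^3 - 15*u^2 + 27*u + 135)) du = 28.
On [-3, 3], w = -3*u^3 - 15*u^2 + 24*u + 132 is on top; that piece has area ∫[-3,3] (-3*u^3 - 15*u^2 + 27*u + 135) du = 540.
Total enclosed area = 28 + 540 = 568.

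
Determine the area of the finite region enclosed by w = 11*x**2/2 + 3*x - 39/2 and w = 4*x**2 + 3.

Set the curves equal: 11*x**2/2 + 3*x - 39/2 = 4*x**2 + 3, so 3*x**2/2 + 3*x - 45/2 = 0, which factors as 3*(x - 3)*(x + 5)/2 = 0. The curves meet at x = -5, 3.
On [-5, 3], w = 4*x**2 + 3 is on top; that piece has area ∫[-5,3] (-(3*x**2/2 + 3*x - 45/2)) dx = 128.

128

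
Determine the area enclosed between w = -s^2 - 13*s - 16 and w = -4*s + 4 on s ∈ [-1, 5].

270

On [-1, 5], (-s^2 - 13*s - 16) - (-4*s + 4) = -s^2 - 9*s - 20 is ≤ 0 throughout, so the area is a single integral of |-s^2 - 9*s - 20|.
∫[-1,5] (-s^2 - 9*s - 20) ds = -270; the area of that piece is 270.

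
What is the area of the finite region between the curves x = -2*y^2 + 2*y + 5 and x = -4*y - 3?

Both boundary curves give x as a function of y, so integrate with respect to y. Setting them equal: -2*y^2 + 6*y + 8 = 0, i.e. -2*(y - 4)*(y + 1) = 0, so they meet at y = -1, 4.
For y in [-1, 4], x = -2*y^2 + 2*y + 5 is on the right; area = ∫[-1,4] (-2*y^2 + 6*y + 8) dy = 125/3.

125/3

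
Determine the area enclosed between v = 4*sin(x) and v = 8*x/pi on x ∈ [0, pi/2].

4 - pi

On [0, pi/2], (4*sin(x)) - (8*x/pi) = -8*x/pi + 4*sin(x) is ≥ 0 throughout, so the area is a single integral of |-8*x/pi + 4*sin(x)|.
∫[0,pi/2] (-8*x/pi + 4*sin(x)) dx = 4 - pi.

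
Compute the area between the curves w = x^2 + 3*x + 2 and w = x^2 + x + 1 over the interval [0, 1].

On [0, 1], (x^2 + 3*x + 2) - (x^2 + x + 1) = 2*x + 1 is ≥ 0 throughout, so the area is a single integral of |2*x + 1|.
∫[0,1] (2*x + 1) dx = 2.

2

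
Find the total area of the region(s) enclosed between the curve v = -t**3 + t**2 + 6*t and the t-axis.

The curve meets the t-axis where -t**3 + t**2 + 6*t = 0, i.e. -t*(t - 3)*(t + 2) = 0, at t = -2, 0, 3.
On [-2, 0] the curve lies below the axis; ∫[-2,0] (-t**3 + t**2 + 6*t) dt = -16/3, giving area 16/3.
On [0, 3] the curve lies above the axis; ∫[0,3] (-t**3 + t**2 + 6*t) dt = 63/4, giving area 63/4.
Total area = 16/3 + 63/4 = 253/12.

253/12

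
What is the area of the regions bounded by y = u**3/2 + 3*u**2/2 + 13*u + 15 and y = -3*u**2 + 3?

1/4

Set the curves equal: u**3/2 + 3*u**2/2 + 13*u + 15 = -3*u**2 + 3, so u**3/2 + 9*u**2/2 + 13*u + 12 = 0, which factors as (u + 2)*(u + 3)*(u + 4)/2 = 0. The curves meet at u = -4, -3, -2.
On [-4, -3], y = u**3/2 + 3*u**2/2 + 13*u + 15 is on top; that piece has area ∫[-4,-3] (u**3/2 + 9*u**2/2 + 13*u + 12) du = 1/8.
On [-3, -2], y = -3*u**2 + 3 is on top; that piece has area ∫[-3,-2] (-(u**3/2 + 9*u**2/2 + 13*u + 12)) du = 1/8.
Total enclosed area = 1/8 + 1/8 = 1/4.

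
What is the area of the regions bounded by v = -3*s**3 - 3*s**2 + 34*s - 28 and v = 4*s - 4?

Set the curves equal: -3*s**3 - 3*s**2 + 34*s - 28 = 4*s - 4, so -3*s**3 - 3*s**2 + 30*s - 24 = 0, which factors as -3*(s - 2)*(s - 1)*(s + 4) = 0. The curves meet at s = -4, 1, 2.
On [-4, 1], v = 4*s - 4 is on top; that piece has area ∫[-4,1] (-(-3*s**3 - 3*s**2 + 30*s - 24)) ds = 875/4.
On [1, 2], v = -3*s**3 - 3*s**2 + 34*s - 28 is on top; that piece has area ∫[1,2] (-3*s**3 - 3*s**2 + 30*s - 24) ds = 11/4.
Total enclosed area = 875/4 + 11/4 = 443/2.

443/2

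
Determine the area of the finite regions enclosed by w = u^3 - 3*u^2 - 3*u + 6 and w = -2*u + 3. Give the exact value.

8

Set the curves equal: u^3 - 3*u^2 - 3*u + 6 = -2*u + 3, so u^3 - 3*u^2 - u + 3 = 0, which factors as (u - 3)*(u - 1)*(u + 1) = 0. The curves meet at u = -1, 1, 3.
On [-1, 1], w = u^3 - 3*u^2 - 3*u + 6 is on top; that piece has area ∫[-1,1] (u^3 - 3*u^2 - u + 3) du = 4.
On [1, 3], w = -2*u + 3 is on top; that piece has area ∫[1,3] (-(u^3 - 3*u^2 - u + 3)) du = 4.
Total enclosed area = 4 + 4 = 8.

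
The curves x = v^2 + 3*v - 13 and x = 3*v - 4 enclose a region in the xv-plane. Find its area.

36

Both boundary curves give x as a function of v, so integrate with respect to v. Setting them equal: v^2 - 9 = 0, i.e. (v - 3)*(v + 3) = 0, so they meet at v = -3, 3.
For v in [-3, 3], x = v^2 + 3*v - 13 is on the left; area = ∫[-3,3] (-(v^2 - 9)) dv = 36.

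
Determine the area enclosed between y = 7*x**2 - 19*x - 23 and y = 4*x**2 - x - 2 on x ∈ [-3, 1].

The difference (7*x**2 - 19*x - 23) - (4*x**2 - x - 2) = 3*x**2 - 18*x - 21 changes sign at x = -1 inside [-3, 1], so split the integral there.
∫[-3,-1] (3*x**2 - 18*x - 21) dx = 56.
∫[-1,1] (3*x**2 - 18*x - 21) dx = -40; the area of that piece is 40.
Total area = 56 + 40 = 96.

96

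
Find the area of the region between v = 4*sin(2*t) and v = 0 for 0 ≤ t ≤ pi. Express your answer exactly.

8

The difference (4*sin(2*t)) - (0) = 4*sin(2*t) changes sign at t = pi/2 inside [0, pi], so split the integral there.
∫[0,pi/2] (4*sin(2*t)) dt = 4.
∫[pi/2,pi] (4*sin(2*t)) dt = -4; the area of that piece is 4.
Total area = 4 + 4 = 8.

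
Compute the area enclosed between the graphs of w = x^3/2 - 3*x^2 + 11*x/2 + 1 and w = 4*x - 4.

81/4

Set the curves equal: x^3/2 - 3*x^2 + 11*x/2 + 1 = 4*x - 4, so x^3/2 - 3*x^2 + 3*x/2 + 5 = 0, which factors as (x - 5)*(x - 2)*(x + 1)/2 = 0. The curves meet at x = -1, 2, 5.
On [-1, 2], w = x^3/2 - 3*x^2 + 11*x/2 + 1 is on top; that piece has area ∫[-1,2] (x^3/2 - 3*x^2 + 3*x/2 + 5) dx = 81/8.
On [2, 5], w = 4*x - 4 is on top; that piece has area ∫[2,5] (-(x^3/2 - 3*x^2 + 3*x/2 + 5)) dx = 81/8.
Total enclosed area = 81/8 + 81/8 = 81/4.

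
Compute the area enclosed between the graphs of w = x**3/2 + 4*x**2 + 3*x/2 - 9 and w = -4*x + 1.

443/12

Set the curves equal: x**3/2 + 4*x**2 + 3*x/2 - 9 = -4*x + 1, so x**3/2 + 4*x**2 + 11*x/2 - 10 = 0, which factors as (x - 1)*(x + 4)*(x + 5)/2 = 0. The curves meet at x = -5, -4, 1.
On [-5, -4], w = x**3/2 + 4*x**2 + 3*x/2 - 9 is on top; that piece has area ∫[-5,-4] (x**3/2 + 4*x**2 + 11*x/2 - 10) dx = 11/24.
On [-4, 1], w = -4*x + 1 is on top; that piece has area ∫[-4,1] (-(x**3/2 + 4*x**2 + 11*x/2 - 10)) dx = 875/24.
Total enclosed area = 11/24 + 875/24 = 443/12.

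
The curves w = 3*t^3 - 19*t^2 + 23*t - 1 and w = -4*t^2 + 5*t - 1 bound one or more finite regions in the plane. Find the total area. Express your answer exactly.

Set the curves equal: 3*t^3 - 19*t^2 + 23*t - 1 = -4*t^2 + 5*t - 1, so 3*t^3 - 15*t^2 + 18*t = 0, which factors as 3*t*(t - 3)*(t - 2) = 0. The curves meet at t = 0, 2, 3.
On [0, 2], w = 3*t^3 - 19*t^2 + 23*t - 1 is on top; that piece has area ∫[0,2] (3*t^3 - 15*t^2 + 18*t) dt = 8.
On [2, 3], w = -4*t^2 + 5*t - 1 is on top; that piece has area ∫[2,3] (-(3*t^3 - 15*t^2 + 18*t)) dt = 5/4.
Total enclosed area = 8 + 5/4 = 37/4.

37/4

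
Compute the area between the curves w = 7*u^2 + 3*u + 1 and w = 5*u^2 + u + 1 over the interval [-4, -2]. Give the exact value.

76/3

On [-4, -2], (7*u^2 + 3*u + 1) - (5*u^2 + u + 1) = 2*u^2 + 2*u is ≥ 0 throughout, so the area is a single integral of |2*u^2 + 2*u|.
∫[-4,-2] (2*u^2 + 2*u) du = 76/3.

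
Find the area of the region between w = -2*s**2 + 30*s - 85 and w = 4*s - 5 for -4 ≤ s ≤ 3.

2135/3

On [-4, 3], (-2*s**2 + 30*s - 85) - (4*s - 5) = -2*s**2 + 26*s - 80 is ≤ 0 throughout, so the area is a single integral of |-2*s**2 + 26*s - 80|.
∫[-4,3] (-2*s**2 + 26*s - 80) ds = -2135/3; the area of that piece is 2135/3.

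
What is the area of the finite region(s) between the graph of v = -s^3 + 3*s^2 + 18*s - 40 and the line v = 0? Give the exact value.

999/4

The curve meets the s-axis where -s^3 + 3*s^2 + 18*s - 40 = 0, i.e. -(s - 5)*(s - 2)*(s + 4) = 0, at s = -4, 2, 5.
On [-4, 2] the curve lies below the axis; ∫[-4,2] (-s^3 + 3*s^2 + 18*s - 40) ds = -216, giving area 216.
On [2, 5] the curve lies above the axis; ∫[2,5] (-s^3 + 3*s^2 + 18*s - 40) ds = 135/4, giving area 135/4.
Total area = 216 + 135/4 = 999/4.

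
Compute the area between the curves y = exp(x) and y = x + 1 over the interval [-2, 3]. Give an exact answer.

On [-2, 3], (exp(x)) - (x + 1) = -x + exp(x) - 1 is ≥ 0 throughout, so the area is a single integral of |-x + exp(x) - 1|.
∫[-2,3] (-x + exp(x) - 1) dx = -15/2 - exp(-2) + exp(3).

-15/2 - exp(-2) + exp(3)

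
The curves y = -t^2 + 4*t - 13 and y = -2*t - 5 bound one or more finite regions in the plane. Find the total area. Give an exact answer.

Set the curves equal: -t^2 + 4*t - 13 = -2*t - 5, so -t^2 + 6*t - 8 = 0, which factors as -(t - 4)*(t - 2) = 0. The curves meet at t = 2, 4.
On [2, 4], y = -t^2 + 4*t - 13 is on top; that piece has area ∫[2,4] (-t^2 + 6*t - 8) dt = 4/3.

4/3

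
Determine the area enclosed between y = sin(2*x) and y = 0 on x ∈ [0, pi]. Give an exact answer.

2

The difference (sin(2*x)) - (0) = sin(2*x) changes sign at x = pi/2 inside [0, pi], so split the integral there.
∫[0,pi/2] (sin(2*x)) dx = 1.
∫[pi/2,pi] (sin(2*x)) dx = -1; the area of that piece is 1.
Total area = 1 + 1 = 2.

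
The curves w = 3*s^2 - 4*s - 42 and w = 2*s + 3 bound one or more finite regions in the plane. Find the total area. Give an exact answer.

Set the curves equal: 3*s^2 - 4*s - 42 = 2*s + 3, so 3*s^2 - 6*s - 45 = 0, which factors as 3*(s - 5)*(s + 3) = 0. The curves meet at s = -3, 5.
On [-3, 5], w = 2*s + 3 is on top; that piece has area ∫[-3,5] (-(3*s^2 - 6*s - 45)) ds = 256.

256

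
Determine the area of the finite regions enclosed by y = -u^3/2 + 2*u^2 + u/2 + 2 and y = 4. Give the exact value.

Set the curves equal: -u^3/2 + 2*u^2 + u/2 + 2 = 4, so -u^3/2 + 2*u^2 + u/2 - 2 = 0, which factors as -(u - 4)*(u - 1)*(u + 1)/2 = 0. The curves meet at u = -1, 1, 4.
On [-1, 1], y = 4 is on top; that piece has area ∫[-1,1] (-(-u^3/2 + 2*u^2 + u/2 - 2)) du = 8/3.
On [1, 4], y = -u^3/2 + 2*u^2 + u/2 + 2 is on top; that piece has area ∫[1,4] (-u^3/2 + 2*u^2 + u/2 - 2) du = 63/8.
Total enclosed area = 8/3 + 63/8 = 253/24.

253/24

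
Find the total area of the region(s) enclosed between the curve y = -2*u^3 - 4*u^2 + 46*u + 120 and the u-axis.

The curve meets the u-axis where -2*u^3 - 4*u^2 + 46*u + 120 = 0, i.e. -2*(u - 5)*(u + 3)*(u + 4) = 0, at u = -4, -3, 5.
On [-4, -3] the curve lies below the axis; ∫[-4,-3] (-2*u^3 - 4*u^2 + 46*u + 120) du = -17/6, giving area 17/6.
On [-3, 5] the curve lies above the axis; ∫[-3,5] (-2*u^3 - 4*u^2 + 46*u + 120) du = 2560/3, giving area 2560/3.
Total area = 17/6 + 2560/3 = 5137/6.

5137/6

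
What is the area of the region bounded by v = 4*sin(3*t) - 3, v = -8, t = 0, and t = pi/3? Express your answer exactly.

8/3 + 5*pi/3

On [0, pi/3], (4*sin(3*t) - 3) - (-8) = 4*sin(3*t) + 5 is ≥ 0 throughout, so the area is a single integral of |4*sin(3*t) + 5|.
∫[0,pi/3] (4*sin(3*t) + 5) dt = 8/3 + 5*pi/3.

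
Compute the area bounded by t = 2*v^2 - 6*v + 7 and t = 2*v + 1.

8/3

Both boundary curves give t as a function of v, so integrate with respect to v. Setting them equal: 2*v^2 - 8*v + 6 = 0, i.e. 2*(v - 3)*(v - 1) = 0, so they meet at v = 1, 3.
For v in [1, 3], t = 2*v^2 - 6*v + 7 is on the left; area = ∫[1,3] (-(2*v^2 - 8*v + 6)) dv = 8/3.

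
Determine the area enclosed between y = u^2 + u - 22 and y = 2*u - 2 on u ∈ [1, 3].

106/3

On [1, 3], (u^2 + u - 22) - (2*u - 2) = u^2 - u - 20 is ≤ 0 throughout, so the area is a single integral of |u^2 - u - 20|.
∫[1,3] (u^2 - u - 20) du = -106/3; the area of that piece is 106/3.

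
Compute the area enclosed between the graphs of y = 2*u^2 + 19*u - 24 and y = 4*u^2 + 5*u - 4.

9

Set the curves equal: 2*u^2 + 19*u - 24 = 4*u^2 + 5*u - 4, so -2*u^2 + 14*u - 20 = 0, which factors as -2*(u - 5)*(u - 2) = 0. The curves meet at u = 2, 5.
On [2, 5], y = 2*u^2 + 19*u - 24 is on top; that piece has area ∫[2,5] (-2*u^2 + 14*u - 20) du = 9.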